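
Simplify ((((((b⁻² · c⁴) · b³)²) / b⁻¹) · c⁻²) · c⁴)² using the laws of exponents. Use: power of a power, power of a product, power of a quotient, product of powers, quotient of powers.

b⁶c²⁰

((((((b⁻² · c⁴) · b³)²) / b⁻¹) · c⁻²) · c⁴)²
= ((((((b⁻² · c⁴) · b³)²) / b⁻¹) · c⁻²)²) · ((c⁴)²)    [power of a product]
= ((((((b⁻² · c⁴) · b³)²) / b⁻¹)²) · ((c⁻²)²)) · ((c⁴)²)    [power of a product]
= ((((((b⁻² · c⁴) · b³)²)²) / ((b⁻¹)²)) · ((c⁻²)²)) · ((c⁴)²)    [power of a quotient]
= (((((b⁻² · c⁴) · b³)⁴) / ((b⁻¹)²)) · ((c⁻²)²)) · ((c⁴)²)    [power of a power]
= (((((b⁻² · c⁴)⁴) · ((b³)⁴)) / ((b⁻¹)²)) · ((c⁻²)²)) · ((c⁴)²)    [power of a product]
= ((((((b⁻²)⁴) · ((c⁴)⁴)) · ((b³)⁴)) / ((b⁻¹)²)) · ((c⁻²)²)) · ((c⁴)²)    [power of a product]
= ((((b⁻⁸ · ((c⁴)⁴)) · ((b³)⁴)) / ((b⁻¹)²)) · ((c⁻²)²)) · ((c⁴)²)    [power of a power]
= ((((b⁻⁸ · c¹⁶) · ((b³)⁴)) / ((b⁻¹)²)) · ((c⁻²)²)) · ((c⁴)²)    [power of a power]
= ((((b⁻⁸ · c¹⁶) · b¹²) / ((b⁻¹)²)) · ((c⁻²)²)) · ((c⁴)²)    [power of a power]
= ((((b⁻⁸ · c¹⁶) · b¹²) / b⁻²) · ((c⁻²)²)) · ((c⁴)²)    [power of a power]
= ((((b⁻⁸ · c¹⁶) · b¹²) / b⁻²) · c⁻⁴) · ((c⁴)²)    [power of a power]
= ((((b⁻⁸ · c¹⁶) · b¹²) / b⁻²) · c⁻⁴) · c⁸    [power of a power]
= b⁶c²⁰    [quotient of powers; product of powers]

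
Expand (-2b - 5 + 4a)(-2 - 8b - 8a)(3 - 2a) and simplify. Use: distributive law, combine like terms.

(-2b - 5 + 4a)(-2 - 8b - 8a)(3 - 2a)
= (4b + 16b^2 + 16ab + 10 + 40b + 40a - 8a - 32ab - 32a^2)(3 - 2a)    [distributive law]
= (44b + 16b^2 - 16ab + 10 + 32a - 32a^2)(3 - 2a)    [combine like terms]
= 132b - 88ab + 48b^2 - 32ab^2 - 48ab + 32a^2b + 30 - 20a + 96a - 64a^2 - 96a^2 + 64a^3    [distributive law]
= 132b - 136ab + 48b^2 - 32ab^2 + 32a^2b + 30 + 76a - 160a^2 + 64a^3    [combine like terms]

132b - 136ab + 48b^2 - 32ab^2 + 32a^2b + 30 + 76a - 160a^2 + 64a^3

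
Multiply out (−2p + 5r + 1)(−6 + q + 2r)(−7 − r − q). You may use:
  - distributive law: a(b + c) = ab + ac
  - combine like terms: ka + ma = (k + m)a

(−2p + 5r + 1)(−6 + q + 2r)(−7 − r − q)
= (12p − 2pq − 4pr − 30r + 5qr + 10r^2 − 6 + q + 2r)(−7 − r − q)    [distributive law]
= (12p − 2pq − 4pr − 28r + 5qr + 10r^2 − 6 + q)(−7 − r − q)    [combine like terms]
= −84p − 12pr − 12pq + 14pq + 2pqr + 2pq^2 + 28pr + 4pr^2 + 4pqr + 196r + 28r^2 + 28qr − 35qr − 5qr^2 − 5q^2r − 70r^2 − 10r^3 − 10qr^2 + 42 + 6r + 6q − 7q − qr − q^2    [distributive law]
= −84p + 16pr + 2pq + 6pqr + 2pq^2 + 4pr^2 + 202r − 42r^2 − 8qr − 15qr^2 − 5q^2r − 10r^3 + 42 − q − q^2    [combine like terms]

−84p + 16pr + 2pq + 6pqr + 2pq^2 + 4pr^2 + 202r − 42r^2 − 8qr − 15qr^2 − 5q^2r − 10r^3 + 42 − q − q^2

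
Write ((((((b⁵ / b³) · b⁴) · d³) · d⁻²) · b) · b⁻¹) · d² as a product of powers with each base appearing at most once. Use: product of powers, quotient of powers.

((((((b⁵ / b³) · b⁴) · d³) · d⁻²) · b) · b⁻¹) · d²
= (((((b² · b⁴) · d³) · d⁻²) · b) · b⁻¹) · d²    [quotient of powers]
= ((((b⁶ · d³) · d⁻²) · b) · b⁻¹) · d²    [product of powers]
= b⁶d³    [product of powers]

b⁶d³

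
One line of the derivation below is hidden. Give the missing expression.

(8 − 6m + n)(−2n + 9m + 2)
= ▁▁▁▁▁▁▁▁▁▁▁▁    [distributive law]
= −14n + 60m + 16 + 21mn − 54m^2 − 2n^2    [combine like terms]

After distributive law, the bracketed line is:

−16n + 72m + 16 + 12mn − 54m^2 − 12m − 2n^2 + 9mn + 2n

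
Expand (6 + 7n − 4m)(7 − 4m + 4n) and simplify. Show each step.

42 − 52m + 73n − 44mn + 28n^2 + 16m^2

(6 + 7n − 4m)(7 − 4m + 4n)
= 42 − 24m + 24n + 49n − 28mn + 28n^2 − 28m + 16m^2 − 16mn    [distributive law]
= 42 − 52m + 73n − 44mn + 28n^2 + 16m^2    [combine like terms]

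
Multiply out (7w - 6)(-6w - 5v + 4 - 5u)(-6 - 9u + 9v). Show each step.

(7w - 6)(-6w - 5v + 4 - 5u)(-6 - 9u + 9v)
= (-42w^2 - 35vw + 28w - 35uw + 36w + 30v - 24 + 30u)(-6 - 9u + 9v)    [distributive law]
= (-42w^2 - 35vw + 64w - 35uw + 30v - 24 + 30u)(-6 - 9u + 9v)    [combine like terms]
= 252w^2 + 378uw^2 - 378vw^2 + 210vw + 315uvw - 315v^2w - 384w - 576uw + 576vw + 210uw + 315u^2w - 315uvw - 180v - 270uv + 270v^2 + 144 + 216u - 216v - 180u - 270u^2 + 270uv    [distributive law]
= 252w^2 + 378uw^2 - 378vw^2 + 786vw - 315v^2w - 384w - 366uw + 315u^2w - 396v + 270v^2 + 144 + 36u - 270u^2    [combine like terms]

252w^2 + 378uw^2 - 378vw^2 + 786vw - 315v^2w - 384w - 366uw + 315u^2w - 396v + 270v^2 + 144 + 36u - 270u^2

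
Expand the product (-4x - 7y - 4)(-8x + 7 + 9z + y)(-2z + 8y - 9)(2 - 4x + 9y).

(-4x - 7y - 4)(-8x + 7 + 9z + y)(-2z + 8y - 9)(2 - 4x + 9y)
= (32x^2 - 28x - 36xz - 4xy + 56xy - 49y - 63yz - 7y^2 + 32x - 28 - 36z - 4y)(-2z + 8y - 9)(2 - 4x + 9y)    [distributive law]
= (32x^2 + 4x - 36xz + 52xy - 53y - 63yz - 7y^2 - 28 - 36z)(-2z + 8y - 9)(2 - 4x + 9y)    [combine like terms]
= (-64x^2z + 256x^2y - 288x^2 - 8xz + 32xy - 36x + 72xz^2 - 288xyz + 324xz - 104xyz + 416xy^2 - 468xy + 106yz - 424y^2 + 477y + 126yz^2 - 504y^2z + 567yz + 14y^2z - 56y^3 + 63y^2 + 56z - 224y + 252 + 72z^2 - 288yz + 324z)(2 - 4x + 9y)    [distributive law]
= (-64x^2z + 256x^2y - 288x^2 + 316xz - 436xy - 36x + 72xz^2 - 392xyz + 416xy^2 + 385yz - 361y^2 + 253y + 126yz^2 - 490y^2z - 56y^3 + 380z + 252 + 72z^2)(2 - 4x + 9y)    [combine like terms]
= -128x^2z + 256x^3z - 576x^2yz + 512x^2y - 1024x^3y + 2304x^2y^2 - 576x^2 + 1152x^3 - 2592x^2y + 632xz - 1264x^2z + 2844xyz - 872xy + 1744x^2y - 3924xy^2 - 72x + 144x^2 - 324xy + 144xz^2 - 288x^2z^2 + 648xyz^2 - 784xyz + 1568x^2yz - 3528xy^2z + 832xy^2 - 1664x^2y^2 + 3744xy^3 + 770yz - 1540xyz + 3465y^2z - 722y^2 + 1444xy^2 - 3249y^3 + 506y - 1012xy + 2277y^2 + 252yz^2 - 504xyz^2 + 1134y^2z^2 - 980y^2z + 1960xy^2z - 4410y^3z - 112y^3 + 224xy^3 - 504y^4 + 760z - 1520xz + 3420yz + 504 - 1008x + 2268y + 144z^2 - 288xz^2 + 648yz^2    [distributive law]
= -1392x^2z + 256x^3z + 992x^2yz - 336x^2y - 1024x^3y + 640x^2y^2 - 432x^2 + 1152x^3 - 888xz + 520xyz - 2208xy - 1648xy^2 - 1080x - 144xz^2 - 288x^2z^2 + 144xyz^2 - 1568xy^2z + 3968xy^3 + 4190yz + 2485y^2z + 1555y^2 - 3361y^3 + 2774y + 900yz^2 + 1134y^2z^2 - 4410y^3z - 504y^4 + 760z + 504 + 144z^2    [combine like terms]

-1392x^2z + 256x^3z + 992x^2yz - 336x^2y - 1024x^3y + 640x^2y^2 - 432x^2 + 1152x^3 - 888xz + 520xyz - 2208xy - 1648xy^2 - 1080x - 144xz^2 - 288x^2z^2 + 144xyz^2 - 1568xy^2z + 3968xy^3 + 4190yz + 2485y^2z + 1555y^2 - 3361y^3 + 2774y + 900yz^2 + 1134y^2z^2 - 4410y^3z - 504y^4 + 760z + 504 + 144z^2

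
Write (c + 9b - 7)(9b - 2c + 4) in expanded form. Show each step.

-9bc - 2c^2 + 18c + 81b^2 - 27b - 28

(c + 9b - 7)(9b - 2c + 4)
= 9bc - 2c^2 + 4c + 81b^2 - 18bc + 36b - 63b + 14c - 28    [distributive law]
= -9bc - 2c^2 + 18c + 81b^2 - 27b - 28    [combine like terms]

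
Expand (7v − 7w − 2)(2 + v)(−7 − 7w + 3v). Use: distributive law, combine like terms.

−96v − 77vw − 13v² − 70v²w + 21v³ + 126w + 98w² + 49vw² + 28

(7v − 7w − 2)(2 + v)(−7 − 7w + 3v)
= (14v + 7v² − 14w − 7vw − 4 − 2v)(−7 − 7w + 3v)    [distributive law]
= (12v + 7v² − 14w − 7vw − 4)(−7 − 7w + 3v)    [combine like terms]
= −84v − 84vw + 36v² − 49v² − 49v²w + 21v³ + 98w + 98w² − 42vw + 49vw + 49vw² − 21v²w + 28 + 28w − 12v    [distributive law]
= −96v − 77vw − 13v² − 70v²w + 21v³ + 126w + 98w² + 49vw² + 28    [combine like terms]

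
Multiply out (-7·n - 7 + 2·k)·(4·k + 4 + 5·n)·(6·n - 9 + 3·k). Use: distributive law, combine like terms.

(-7·n - 7 + 2·k)·(4·k + 4 + 5·n)·(6·n - 9 + 3·k)
= (-28·k·n - 28·n - 35·n^2 - 28·k - 28 - 35·n + 8·k^2 + 8·k + 10·k·n)·(6·n - 9 + 3·k)    [distributive law]
= (-18·k·n - 63·n - 35·n^2 - 20·k - 28 + 8·k^2)·(6·n - 9 + 3·k)    [combine like terms]
= -108·k·n^2 + 162·k·n - 54·k^2·n - 378·n^2 + 567·n - 189·k·n - 210·n^3 + 315·n^2 - 105·k·n^2 - 120·k·n + 180·k - 60·k^2 - 168·n + 252 - 84·k + 48·k^2·n - 72·k^2 + 24·k^3    [distributive law]
= -213·k·n^2 - 147·k·n - 6·k^2·n - 63·n^2 + 399·n - 210·n^3 + 96·k - 132·k^2 + 252 + 24·k^3    [combine like terms]

-213·k·n^2 - 147·k·n - 6·k^2·n - 63·n^2 + 399·n - 210·n^3 + 96·k - 132·k^2 + 252 + 24·k^3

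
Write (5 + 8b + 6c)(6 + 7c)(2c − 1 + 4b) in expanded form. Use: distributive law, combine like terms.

(5 + 8b + 6c)(6 + 7c)(2c − 1 + 4b)
= (30 + 35c + 48b + 56bc + 36c + 42c^2)(2c − 1 + 4b)    [distributive law]
= (30 + 71c + 48b + 56bc + 42c^2)(2c − 1 + 4b)    [combine like terms]
= 60c − 30 + 120b + 142c^2 − 71c + 284bc + 96bc − 48b + 192b^2 + 112bc^2 − 56bc + 224b^2c + 84c^3 − 42c^2 + 168bc^2    [distributive law]
= −11c − 30 + 72b + 100c^2 + 324bc + 192b^2 + 280bc^2 + 224b^2c + 84c^3    [combine like terms]

−11c − 30 + 72b + 100c^2 + 324bc + 192b^2 + 280bc^2 + 224b^2c + 84c^3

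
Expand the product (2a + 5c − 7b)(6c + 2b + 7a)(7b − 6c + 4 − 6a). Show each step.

(2a + 5c − 7b)(6c + 2b + 7a)(7b − 6c + 4 − 6a)
= (12ac + 4ab + 14a² + 30c² + 10bc + 35ac − 42bc − 14b² − 49ab)(7b − 6c + 4 − 6a)    [distributive law]
= (47ac − 45ab + 14a² + 30c² − 32bc − 14b²)(7b − 6c + 4 − 6a)    [combine like terms]
= 329abc − 282ac² + 188ac − 282a²c − 315ab² + 270abc − 180ab + 270a²b + 98a²b − 84a²c + 56a² − 84a³ + 210bc² − 180c³ + 120c² − 180ac² − 224b²c + 192bc² − 128bc + 192abc − 98b³ + 84b²c − 56b² + 84ab²    [distributive law]
= 791abc − 462ac² + 188ac − 366a²c − 231ab² − 180ab + 368a²b + 56a² − 84a³ + 402bc² − 180c³ + 120c² − 140b²c − 128bc − 98b³ − 56b²    [combine like terms]

791abc − 462ac² + 188ac − 366a²c − 231ab² − 180ab + 368a²b + 56a² − 84a³ + 402bc² − 180c³ + 120c² − 140b²c − 128bc − 98b³ − 56b²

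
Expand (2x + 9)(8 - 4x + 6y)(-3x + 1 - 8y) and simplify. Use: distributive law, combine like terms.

52x^2 - 236x + 10xy + 24x^3 + 28x^2y - 96xy^2 + 72 - 522y - 432y^2

(2x + 9)(8 - 4x + 6y)(-3x + 1 - 8y)
= (16x - 8x^2 + 12xy + 72 - 36x + 54y)(-3x + 1 - 8y)    [distributive law]
= (-20x - 8x^2 + 12xy + 72 + 54y)(-3x + 1 - 8y)    [combine like terms]
= 60x^2 - 20x + 160xy + 24x^3 - 8x^2 + 64x^2y - 36x^2y + 12xy - 96xy^2 - 216x + 72 - 576y - 162xy + 54y - 432y^2    [distributive law]
= 52x^2 - 236x + 10xy + 24x^3 + 28x^2y - 96xy^2 + 72 - 522y - 432y^2    [combine like terms]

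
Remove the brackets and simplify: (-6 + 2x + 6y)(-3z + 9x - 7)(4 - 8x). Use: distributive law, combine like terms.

72z - 168xz - 608x + 616x² + 168 + 48x²z - 144x³ - 72yz + 144xyz + 552xy - 432x²y - 168y

(-6 + 2x + 6y)(-3z + 9x - 7)(4 - 8x)
= (18z - 54x + 42 - 6xz + 18x² - 14x - 18yz + 54xy - 42y)(4 - 8x)    [distributive law]
= (18z - 68x + 42 - 6xz + 18x² - 18yz + 54xy - 42y)(4 - 8x)    [combine like terms]
= 72z - 144xz - 272x + 544x² + 168 - 336x - 24xz + 48x²z + 72x² - 144x³ - 72yz + 144xyz + 216xy - 432x²y - 168y + 336xy    [distributive law]
= 72z - 168xz - 608x + 616x² + 168 + 48x²z - 144x³ - 72yz + 144xyz + 552xy - 432x²y - 168y    [combine like terms]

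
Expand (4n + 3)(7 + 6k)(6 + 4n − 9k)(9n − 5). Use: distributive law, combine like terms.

(4n + 3)(7 + 6k)(6 + 4n − 9k)(9n − 5)
= (28n + 24kn + 21 + 18k)(6 + 4n − 9k)(9n − 5)    [distributive law]
= (168n + 112n^2 − 252kn + 144kn + 96kn^2 − 216k^2n + 126 + 84n − 189k + 108k + 72kn − 162k^2)(9n − 5)    [distributive law]
= (252n + 112n^2 − 36kn + 96kn^2 − 216k^2n + 126 − 81k − 162k^2)(9n − 5)    [combine like terms]
= 2268n^2 − 1260n + 1008n^3 − 560n^2 − 324kn^2 + 180kn + 864kn^3 − 480kn^2 − 1944k^2n^2 + 1080k^2n + 1134n − 630 − 729kn + 405k − 1458k^2n + 810k^2    [distributive law]
= 1708n^2 − 126n + 1008n^3 − 804kn^2 − 549kn + 864kn^3 − 1944k^2n^2 − 378k^2n − 630 + 405k + 810k^2    [combine like terms]

1708n^2 − 126n + 1008n^3 − 804kn^2 − 549kn + 864kn^3 − 1944k^2n^2 − 378k^2n − 630 + 405k + 810k^2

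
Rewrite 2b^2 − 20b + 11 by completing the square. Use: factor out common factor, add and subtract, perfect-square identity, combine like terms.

2(b − 5)^2 − 39

2b^2 − 20b + 11
= 2(b^2 − 10b) + 11    [factor out 2 from the b-terms]
= 2(b^2 − 10b + 25 − 25) + 11    [add and subtract 25 inside the bracket]
= 2(b − 5)^2 − 50 + 11    [perfect-square identity]
= 2(b − 5)^2 − 39    [combine constants]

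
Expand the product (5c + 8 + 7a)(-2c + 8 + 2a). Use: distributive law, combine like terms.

(5c + 8 + 7a)(-2c + 8 + 2a)
= -10c^2 + 40c + 10ac - 16c + 64 + 16a - 14ac + 56a + 14a^2    [distributive law]
= -10c^2 + 24c - 4ac + 64 + 72a + 14a^2    [combine like terms]

-10c^2 + 24c - 4ac + 64 + 72a + 14a^2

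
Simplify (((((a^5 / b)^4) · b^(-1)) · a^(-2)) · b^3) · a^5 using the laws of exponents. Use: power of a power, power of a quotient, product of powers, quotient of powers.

a^23·b^(-2)

(((((a^5 / b)^4) · b^(-1)) · a^(-2)) · b^3) · a^5
= ((((((a^5)^4) / (b^4)) · b^(-1)) · a^(-2)) · b^3) · a^5    [power of a quotient]
= ((((a^20 / (b^4)) · b^(-1)) · a^(-2)) · b^3) · a^5    [power of a power]
= a^23·b^(-2)    [quotient of powers; product of powers]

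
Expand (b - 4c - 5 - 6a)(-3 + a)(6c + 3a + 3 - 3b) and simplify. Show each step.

(b - 4c - 5 - 6a)(-3 + a)(6c + 3a + 3 - 3b)
= (-3b + ab + 12c - 4ac + 15 - 5a + 18a - 6a²)(6c + 3a + 3 - 3b)    [distributive law]
= (-3b + ab + 12c - 4ac + 15 + 13a - 6a²)(6c + 3a + 3 - 3b)    [combine like terms]
= -18bc - 9ab - 9b + 9b² + 6abc + 3a²b + 3ab - 3ab² + 72c² + 36ac + 36c - 36bc - 24ac² - 12a²c - 12ac + 12abc + 90c + 45a + 45 - 45b + 78ac + 39a² + 39a - 39ab - 36a²c - 18a³ - 18a² + 18a²b    [distributive law]
= -54bc - 45ab - 54b + 9b² + 18abc + 21a²b - 3ab² + 72c² + 102ac + 126c - 24ac² - 48a²c + 84a + 45 + 21a² - 18a³    [combine like terms]

-54bc - 45ab - 54b + 9b² + 18abc + 21a²b - 3ab² + 72c² + 102ac + 126c - 24ac² - 48a²c + 84a + 45 + 21a² - 18a³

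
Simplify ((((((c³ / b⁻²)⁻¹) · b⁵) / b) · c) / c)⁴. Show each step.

((((((c³ / b⁻²)⁻¹) · b⁵) / b) · c) / c)⁴
= ((((((c³ / b⁻²)⁻¹) · b⁵) / b) · c)⁴) / (c⁴)    [power of a quotient]
= ((((((c³ / b⁻²)⁻¹) · b⁵) / b)⁴) · (c⁴)) / (c⁴)    [power of a product]
= ((((((c³ / b⁻²)⁻¹) · b⁵)⁴) / (b⁴)) · (c⁴)) / (c⁴)    [power of a quotient]
= ((((((c³ / b⁻²)⁻¹)⁴) · ((b⁵)⁴)) / (b⁴)) · (c⁴)) / (c⁴)    [power of a product]
= (((((c³ / b⁻²)⁻⁴) · ((b⁵)⁴)) / (b⁴)) · (c⁴)) / (c⁴)    [power of a power]
= ((((((c³)⁻⁴) / ((b⁻²)⁻⁴)) · ((b⁵)⁴)) / (b⁴)) · (c⁴)) / (c⁴)    [power of a quotient]
= ((((c⁻¹² / ((b⁻²)⁻⁴)) · ((b⁵)⁴)) / (b⁴)) · (c⁴)) / (c⁴)    [power of a power]
= ((((c⁻¹² / b⁸) · ((b⁵)⁴)) / (b⁴)) · (c⁴)) / (c⁴)    [power of a power]
= ((((c⁻¹² / b⁸) · b²⁰) / (b⁴)) · (c⁴)) / (c⁴)    [power of a power]
= b⁸c⁻¹²    [quotient of powers; product of powers]

b⁸c⁻¹²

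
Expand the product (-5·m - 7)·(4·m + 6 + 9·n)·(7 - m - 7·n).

-82·m^2 + 20·m^3 + 185·m^2·n - 364·m + 154·m·n + 315·m·n^2 - 294 - 147·n + 441·n^2

(-5·m - 7)·(4·m + 6 + 9·n)·(7 - m - 7·n)
= (-20·m^2 - 30·m - 45·m·n - 28·m - 42 - 63·n)·(7 - m - 7·n)    [distributive law]
= (-20·m^2 - 58·m - 45·m·n - 42 - 63·n)·(7 - m - 7·n)    [combine like terms]
= -140·m^2 + 20·m^3 + 140·m^2·n - 406·m + 58·m^2 + 406·m·n - 315·m·n + 45·m^2·n + 315·m·n^2 - 294 + 42·m + 294·n - 441·n + 63·m·n + 441·n^2    [distributive law]
= -82·m^2 + 20·m^3 + 185·m^2·n - 364·m + 154·m·n + 315·m·n^2 - 294 - 147·n + 441·n^2    [combine like terms]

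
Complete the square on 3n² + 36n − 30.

3n² + 36n − 30
= 3(n² + 12n) − 30    [factor out 3 from the n-terms]
= 3(n² + 12n + 36 − 36) − 30    [add and subtract 36 inside the bracket]
= 3(n + 6)² − 108 − 30    [perfect-square identity]
= 3(n + 6)² − 138    [combine constants]

3(n + 6)² − 138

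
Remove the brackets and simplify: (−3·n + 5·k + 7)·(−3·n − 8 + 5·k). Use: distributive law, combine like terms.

(−3·n + 5·k + 7)·(−3·n − 8 + 5·k)
= 9·n^2 + 24·n − 15·k·n − 15·k·n − 40·k + 25·k^2 − 21·n − 56 + 35·k    [distributive law]
= 9·n^2 + 3·n − 30·k·n − 5·k + 25·k^2 − 56    [combine like terms]

9·n^2 + 3·n − 30·k·n − 5·k + 25·k^2 − 56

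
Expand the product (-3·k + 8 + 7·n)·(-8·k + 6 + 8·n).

24·k^2 - 82·k - 80·k·n + 48 + 106·n + 56·n^2

(-3·k + 8 + 7·n)·(-8·k + 6 + 8·n)
= 24·k^2 - 18·k - 24·k·n - 64·k + 48 + 64·n - 56·k·n + 42·n + 56·n^2    [distributive law]
= 24·k^2 - 82·k - 80·k·n + 48 + 106·n + 56·n^2    [combine like terms]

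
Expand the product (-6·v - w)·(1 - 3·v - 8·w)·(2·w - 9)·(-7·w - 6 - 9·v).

(-6·v - w)·(1 - 3·v - 8·w)·(2·w - 9)·(-7·w - 6 - 9·v)
= (-6·v + 18·v^2 + 48·v·w - w + 3·v·w + 8·w^2)·(2·w - 9)·(-7·w - 6 - 9·v)    [distributive law]
= (-6·v + 18·v^2 + 51·v·w - w + 8·w^2)·(2·w - 9)·(-7·w - 6 - 9·v)    [combine like terms]
= (-12·v·w + 54·v + 36·v^2·w - 162·v^2 + 102·v·w^2 - 459·v·w - 2·w^2 + 9·w + 16·w^3 - 72·w^2)·(-7·w - 6 - 9·v)    [distributive law]
= (-471·v·w + 54·v + 36·v^2·w - 162·v^2 + 102·v·w^2 - 74·w^2 + 9·w + 16·w^3)·(-7·w - 6 - 9·v)    [combine like terms]
= 3297·v·w^2 + 2826·v·w + 4239·v^2·w - 378·v·w - 324·v - 486·v^2 - 252·v^2·w^2 - 216·v^2·w - 324·v^3·w + 1134·v^2·w + 972·v^2 + 1458·v^3 - 714·v·w^3 - 612·v·w^2 - 918·v^2·w^2 + 518·w^3 + 444·w^2 + 666·v·w^2 - 63·w^2 - 54·w - 81·v·w - 112·w^4 - 96·w^3 - 144·v·w^3    [distributive law]
= 3351·v·w^2 + 2367·v·w + 5157·v^2·w - 324·v + 486·v^2 - 1170·v^2·w^2 - 324·v^3·w + 1458·v^3 - 858·v·w^3 + 422·w^3 + 381·w^2 - 54·w - 112·w^4    [combine like terms]

3351·v·w^2 + 2367·v·w + 5157·v^2·w - 324·v + 486·v^2 - 1170·v^2·w^2 - 324·v^3·w + 1458·v^3 - 858·v·w^3 + 422·w^3 + 381·w^2 - 54·w - 112·w^4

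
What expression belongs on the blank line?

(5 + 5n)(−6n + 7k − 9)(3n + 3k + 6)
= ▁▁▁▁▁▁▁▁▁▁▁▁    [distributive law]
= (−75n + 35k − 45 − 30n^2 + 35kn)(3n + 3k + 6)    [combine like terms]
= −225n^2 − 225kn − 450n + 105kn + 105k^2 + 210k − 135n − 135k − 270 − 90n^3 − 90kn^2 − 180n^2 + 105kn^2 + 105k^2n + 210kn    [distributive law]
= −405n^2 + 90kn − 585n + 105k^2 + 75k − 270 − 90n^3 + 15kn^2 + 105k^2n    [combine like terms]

After distributive law, the bracketed line is:

(−30n + 35k − 45 − 30n^2 + 35kn − 45n)(3n + 3k + 6)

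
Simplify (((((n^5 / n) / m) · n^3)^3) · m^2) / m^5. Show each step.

(((((n^5 / n) / m) · n^3)^3) · m^2) / m^5
= (((((n^5 / n) / m)^3) · ((n^3)^3)) · m^2) / m^5    [power of a product]
= (((((n^5 / n)^3) / (m^3)) · ((n^3)^3)) · m^2) / m^5    [power of a quotient]
= ((((((n^5)^3) / (n^3)) / (m^3)) · ((n^3)^3)) · m^2) / m^5    [power of a quotient]
= ((((n^15 / (n^3)) / (m^3)) · ((n^3)^3)) · m^2) / m^5    [power of a power]
= (((n^12 / (m^3)) · ((n^3)^3)) · m^2) / m^5    [quotient of powers]
= (((n^12 / m^3) · n^9) · m^2) / m^5    [power of a power]
= m^(-6)n^21    [quotient of powers; product of powers]

m^(-6)n^21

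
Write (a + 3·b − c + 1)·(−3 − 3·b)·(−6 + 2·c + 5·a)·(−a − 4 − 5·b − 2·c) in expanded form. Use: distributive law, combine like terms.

57·a^2 − 30·a + 81·a·b − 18·a·c + 21·a^2·c + 45·a·b·c − 24·a·c^2 + 15·a^3 + 177·a^2·b + 336·a·b^2 + 21·a^2·b·c + 63·a·b^2·c − 24·a·b·c^2 + 15·a^3·b + 120·a^2·b^2 − 378·b − 576·b^2 + 144·b·c + 174·b^2·c + 30·b·c^2 − 270·b^3 + 90·b^3·c + 6·b^2·c^2 + 225·a·b^3 + 60·c + 24·c^2 − 12·c^3 − 12·b·c^3 − 72

(a + 3·b − c + 1)·(−3 − 3·b)·(−6 + 2·c + 5·a)·(−a − 4 − 5·b − 2·c)
= (−3·a − 3·a·b − 9·b − 9·b^2 + 3·c + 3·b·c − 3 − 3·b)·(−6 + 2·c + 5·a)·(−a − 4 − 5·b − 2·c)    [distributive law]
= (−3·a − 3·a·b − 12·b − 9·b^2 + 3·c + 3·b·c − 3)·(−6 + 2·c + 5·a)·(−a − 4 − 5·b − 2·c)    [combine like terms]
= (18·a − 6·a·c − 15·a^2 + 18·a·b − 6·a·b·c − 15·a^2·b + 72·b − 24·b·c − 60·a·b + 54·b^2 − 18·b^2·c − 45·a·b^2 − 18·c + 6·c^2 + 15·a·c − 18·b·c + 6·b·c^2 + 15·a·b·c + 18 − 6·c − 15·a)·(−a − 4 − 5·b − 2·c)    [distributive law]
= (3·a + 9·a·c − 15·a^2 − 42·a·b + 9·a·b·c − 15·a^2·b + 72·b − 42·b·c + 54·b^2 − 18·b^2·c − 45·a·b^2 − 24·c + 6·c^2 + 6·b·c^2 + 18)·(−a − 4 − 5·b − 2·c)    [combine like terms]
= −3·a^2 − 12·a − 15·a·b − 6·a·c − 9·a^2·c − 36·a·c − 45·a·b·c − 18·a·c^2 + 15·a^3 + 60·a^2 + 75·a^2·b + 30·a^2·c + 42·a^2·b + 168·a·b + 210·a·b^2 + 84·a·b·c − 9·a^2·b·c − 36·a·b·c − 45·a·b^2·c − 18·a·b·c^2 + 15·a^3·b + 60·a^2·b + 75·a^2·b^2 + 30·a^2·b·c − 72·a·b − 288·b − 360·b^2 − 144·b·c + 42·a·b·c + 168·b·c + 210·b^2·c + 84·b·c^2 − 54·a·b^2 − 216·b^2 − 270·b^3 − 108·b^2·c + 18·a·b^2·c + 72·b^2·c + 90·b^3·c + 36·b^2·c^2 + 45·a^2·b^2 + 180·a·b^2 + 225·a·b^3 + 90·a·b^2·c + 24·a·c + 96·c + 120·b·c + 48·c^2 − 6·a·c^2 − 24·c^2 − 30·b·c^2 − 12·c^3 − 6·a·b·c^2 − 24·b·c^2 − 30·b^2·c^2 − 12·b·c^3 − 18·a − 72 − 90·b − 36·c    [distributive law]
= 57·a^2 − 30·a + 81·a·b − 18·a·c + 21·a^2·c + 45·a·b·c − 24·a·c^2 + 15·a^3 + 177·a^2·b + 336·a·b^2 + 21·a^2·b·c + 63·a·b^2·c − 24·a·b·c^2 + 15·a^3·b + 120·a^2·b^2 − 378·b − 576·b^2 + 144·b·c + 174·b^2·c + 30·b·c^2 − 270·b^3 + 90·b^3·c + 6·b^2·c^2 + 225·a·b^3 + 60·c + 24·c^2 − 12·c^3 − 12·b·c^3 − 72    [combine like terms]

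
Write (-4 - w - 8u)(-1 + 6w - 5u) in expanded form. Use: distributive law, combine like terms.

(-4 - w - 8u)(-1 + 6w - 5u)
= 4 - 24w + 20u + w - 6w² + 5uw + 8u - 48uw + 40u²    [distributive law]
= 4 - 23w + 28u - 6w² - 43uw + 40u²    [combine like terms]

4 - 23w + 28u - 6w² - 43uw + 40u²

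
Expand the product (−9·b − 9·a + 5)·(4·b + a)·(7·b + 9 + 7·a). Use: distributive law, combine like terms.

(−9·b − 9·a + 5)·(4·b + a)·(7·b + 9 + 7·a)
= (−36·b^2 − 9·a·b − 36·a·b − 9·a^2 + 20·b + 5·a)·(7·b + 9 + 7·a)    [distributive law]
= (−36·b^2 − 45·a·b − 9·a^2 + 20·b + 5·a)·(7·b + 9 + 7·a)    [combine like terms]
= −252·b^3 − 324·b^2 − 252·a·b^2 − 315·a·b^2 − 405·a·b − 315·a^2·b − 63·a^2·b − 81·a^2 − 63·a^3 + 140·b^2 + 180·b + 140·a·b + 35·a·b + 45·a + 35·a^2    [distributive law]
= −252·b^3 − 184·b^2 − 567·a·b^2 − 230·a·b − 378·a^2·b − 46·a^2 − 63·a^3 + 180·b + 45·a    [combine like terms]

−252·b^3 − 184·b^2 − 567·a·b^2 − 230·a·b − 378·a^2·b − 46·a^2 − 63·a^3 + 180·b + 45·a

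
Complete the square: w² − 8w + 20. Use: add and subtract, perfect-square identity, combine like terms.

(w − 4)² + 4

w² − 8w + 20
= w² − 8w + 16 − 16 + 20    [add and subtract 16]
= (w − 4)² − 16 + 20    [perfect-square identity]
= (w − 4)² + 4    [combine constants]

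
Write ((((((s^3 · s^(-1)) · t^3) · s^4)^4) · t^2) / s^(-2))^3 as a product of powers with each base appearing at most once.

s^78·t^42

((((((s^3 · s^(-1)) · t^3) · s^4)^4) · t^2) / s^(-2))^3
= ((((((s^3 · s^(-1)) · t^3) · s^4)^4) · t^2)^3) / ((s^(-2))^3)    [power of a quotient]
= ((((((s^3 · s^(-1)) · t^3) · s^4)^4)^3) · ((t^2)^3)) / ((s^(-2))^3)    [power of a product]
= (((((s^3 · s^(-1)) · t^3) · s^4)^12) · ((t^2)^3)) / ((s^(-2))^3)    [power of a power]
= (((((s^3 · s^(-1)) · t^3)^12) · ((s^4)^12)) · ((t^2)^3)) / ((s^(-2))^3)    [power of a product]
= (((((s^3 · s^(-1))^12) · ((t^3)^12)) · ((s^4)^12)) · ((t^2)^3)) / ((s^(-2))^3)    [power of a product]
= ((((((s^3)^12) · ((s^(-1))^12)) · ((t^3)^12)) · ((s^4)^12)) · ((t^2)^3)) / ((s^(-2))^3)    [power of a product]
= ((((s^36 · ((s^(-1))^12)) · ((t^3)^12)) · ((s^4)^12)) · ((t^2)^3)) / ((s^(-2))^3)    [power of a power]
= ((((s^36 · s^(-12)) · ((t^3)^12)) · ((s^4)^12)) · ((t^2)^3)) / ((s^(-2))^3)    [power of a power]
= (((s^24 · ((t^3)^12)) · ((s^4)^12)) · ((t^2)^3)) / ((s^(-2))^3)    [product of powers]
= (((s^24 · t^36) · ((s^4)^12)) · ((t^2)^3)) / ((s^(-2))^3)    [power of a power]
= (((s^24 · t^36) · s^48) · ((t^2)^3)) / ((s^(-2))^3)    [power of a power]
= (((s^24 · t^36) · s^48) · t^6) / ((s^(-2))^3)    [power of a power]
= (((s^24 · t^36) · s^48) · t^6) / s^(-6)    [power of a power]
= s^78·t^42    [quotient of powers; product of powers]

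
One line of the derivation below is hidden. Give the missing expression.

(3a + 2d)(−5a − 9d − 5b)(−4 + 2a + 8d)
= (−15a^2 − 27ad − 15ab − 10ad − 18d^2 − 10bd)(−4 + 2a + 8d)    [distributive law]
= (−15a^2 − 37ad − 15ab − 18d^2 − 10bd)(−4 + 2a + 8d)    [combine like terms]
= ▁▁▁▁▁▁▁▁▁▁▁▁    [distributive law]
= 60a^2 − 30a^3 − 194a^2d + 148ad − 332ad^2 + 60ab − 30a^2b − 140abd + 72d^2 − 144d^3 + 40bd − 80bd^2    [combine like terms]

By distributive law:

60a^2 − 30a^3 − 120a^2d + 148ad − 74a^2d − 296ad^2 + 60ab − 30a^2b − 120abd + 72d^2 − 36ad^2 − 144d^3 + 40bd − 20abd − 80bd^2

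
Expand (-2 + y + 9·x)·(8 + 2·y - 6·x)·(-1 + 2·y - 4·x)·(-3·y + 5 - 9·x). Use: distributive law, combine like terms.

-228·y + 80 - 244·x + 138·y² + 1084·x·y - 1230·x² + 2·y³ - 394·x·y² - 1194·x²·y + 3618·x³ - 12·y⁴ - 84·x·y³ + 324·x²·y² + 756·x³·y - 1944·x⁴

(-2 + y + 9·x)·(8 + 2·y - 6·x)·(-1 + 2·y - 4·x)·(-3·y + 5 - 9·x)
= (-16 - 4·y + 12·x + 8·y + 2·y² - 6·x·y + 72·x + 18·x·y - 54·x²)·(-1 + 2·y - 4·x)·(-3·y + 5 - 9·x)    [distributive law]
= (-16 + 4·y + 84·x + 2·y² + 12·x·y - 54·x²)·(-1 + 2·y - 4·x)·(-3·y + 5 - 9·x)    [combine like terms]
= (16 - 32·y + 64·x - 4·y + 8·y² - 16·x·y - 84·x + 168·x·y - 336·x² - 2·y² + 4·y³ - 8·x·y² - 12·x·y + 24·x·y² - 48·x²·y + 54·x² - 108·x²·y + 216·x³)·(-3·y + 5 - 9·x)    [distributive law]
= (16 - 36·y - 20·x + 6·y² + 140·x·y - 282·x² + 4·y³ + 16·x·y² - 156·x²·y + 216·x³)·(-3·y + 5 - 9·x)    [combine like terms]
= -48·y + 80 - 144·x + 108·y² - 180·y + 324·x·y + 60·x·y - 100·x + 180·x² - 18·y³ + 30·y² - 54·x·y² - 420·x·y² + 700·x·y - 1260·x²·y + 846·x²·y - 1410·x² + 2538·x³ - 12·y⁴ + 20·y³ - 36·x·y³ - 48·x·y³ + 80·x·y² - 144·x²·y² + 468·x²·y² - 780·x²·y + 1404·x³·y - 648·x³·y + 1080·x³ - 1944·x⁴    [distributive law]
= -228·y + 80 - 244·x + 138·y² + 1084·x·y - 1230·x² + 2·y³ - 394·x·y² - 1194·x²·y + 3618·x³ - 12·y⁴ - 84·x·y³ + 324·x²·y² + 756·x³·y - 1944·x⁴    [combine like terms]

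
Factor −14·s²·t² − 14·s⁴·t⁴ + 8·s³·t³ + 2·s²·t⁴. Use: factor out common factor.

2·s²·t²(−7 − 7·s²·t² + 4·s·t + t²)

−14·s²·t² − 14·s⁴·t⁴ + 8·s³·t³ + 2·s²·t⁴
= 2(−7·s²·t² − 7·s⁴·t⁴ + 4·s³·t³ + s²·t⁴)    [factor out 2]
= 2·s²·t²(−7 − 7·s²·t² + 4·s·t + t²)    [factor out s²·t²]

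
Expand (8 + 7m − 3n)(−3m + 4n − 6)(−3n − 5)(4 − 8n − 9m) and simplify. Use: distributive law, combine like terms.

−1634mn + 262mn² − 705m²n − 840m − 2550m² + 488n² + 864n³ − 2344n + 960 + 495m²n² − 567m³n − 945m³ + 564mn³ − 288n⁴

(8 + 7m − 3n)(−3m + 4n − 6)(−3n − 5)(4 − 8n − 9m)
= (−24m + 32n − 48 − 21m² + 28mn − 42m + 9mn − 12n² + 18n)(−3n − 5)(4 − 8n − 9m)    [distributive law]
= (−66m + 50n − 48 − 21m² + 37mn − 12n²)(−3n − 5)(4 − 8n − 9m)    [combine like terms]
= (198mn + 330m − 150n² − 250n + 144n + 240 + 63m²n + 105m² − 111mn² − 185mn + 36n³ + 60n²)(4 − 8n − 9m)    [distributive law]
= (13mn + 330m − 90n² − 106n + 240 + 63m²n + 105m² − 111mn² + 36n³)(4 − 8n − 9m)    [combine like terms]
= 52mn − 104mn² − 117m²n + 1320m − 2640mn − 2970m² − 360n² + 720n³ + 810mn² − 424n + 848n² + 954mn + 960 − 1920n − 2160m + 252m²n − 504m²n² − 567m³n + 420m² − 840m²n − 945m³ − 444mn² + 888mn³ + 999m²n² + 144n³ − 288n⁴ − 324mn³    [distributive law]
= −1634mn + 262mn² − 705m²n − 840m − 2550m² + 488n² + 864n³ − 2344n + 960 + 495m²n² − 567m³n − 945m³ + 564mn³ − 288n⁴    [combine like terms]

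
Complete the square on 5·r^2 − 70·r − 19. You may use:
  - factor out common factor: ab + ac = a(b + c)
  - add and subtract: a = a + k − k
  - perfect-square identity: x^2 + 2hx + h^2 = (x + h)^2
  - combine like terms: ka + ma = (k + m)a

5·r^2 − 70·r − 19
= 5(r^2 − 14·r) − 19    [factor out 5 from the r-terms]
= 5(r^2 − 14·r + 49 − 49) − 19    [add and subtract 49 inside the bracket]
= 5(r − 7)^2 − 245 − 19    [perfect-square identity]
= 5(r − 7)^2 − 264    [combine constants]

5(r − 7)^2 − 264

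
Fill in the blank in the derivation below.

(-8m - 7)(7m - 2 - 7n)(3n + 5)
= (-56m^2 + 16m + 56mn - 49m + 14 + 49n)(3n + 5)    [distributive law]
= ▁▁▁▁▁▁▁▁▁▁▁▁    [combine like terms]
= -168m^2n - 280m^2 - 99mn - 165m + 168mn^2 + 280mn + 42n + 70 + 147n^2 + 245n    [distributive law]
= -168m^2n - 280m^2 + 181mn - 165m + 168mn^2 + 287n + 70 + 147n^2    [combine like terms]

After combine like terms, the bracketed line is:

(-56m^2 - 33m + 56mn + 14 + 49n)(3n + 5)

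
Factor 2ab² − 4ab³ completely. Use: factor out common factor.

2ab² − 4ab³
= 2(ab² − 2ab³)    [factor out 2]
= 2ab²(1 − 2b)    [factor out ab²]

2ab²(1 − 2b)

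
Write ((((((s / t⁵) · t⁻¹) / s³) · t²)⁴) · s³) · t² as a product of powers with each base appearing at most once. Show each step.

s⁻⁵·t⁻¹⁴

((((((s / t⁵) · t⁻¹) / s³) · t²)⁴) · s³) · t²
= ((((((s / t⁵) · t⁻¹) / s³)⁴) · ((t²)⁴)) · s³) · t²    [power of a product]
= ((((((s / t⁵) · t⁻¹)⁴) / ((s³)⁴)) · ((t²)⁴)) · s³) · t²    [power of a quotient]
= ((((((s / t⁵)⁴) · ((t⁻¹)⁴)) / ((s³)⁴)) · ((t²)⁴)) · s³) · t²    [power of a product]
= ((((((s⁴) / ((t⁵)⁴)) · ((t⁻¹)⁴)) / ((s³)⁴)) · ((t²)⁴)) · s³) · t²    [power of a quotient]
= (((((s⁴ / t²⁰) · ((t⁻¹)⁴)) / ((s³)⁴)) · ((t²)⁴)) · s³) · t²    [power of a power]
= (((((s⁴ / t²⁰) · t⁻⁴) / ((s³)⁴)) · ((t²)⁴)) · s³) · t²    [power of a power]
= (((((s⁴ / t²⁰) · t⁻⁴) / s¹²) · ((t²)⁴)) · s³) · t²    [power of a power]
= (((((s⁴ / t²⁰) · t⁻⁴) / s¹²) · t⁸) · s³) · t²    [power of a power]
= s⁻⁵·t⁻¹⁴    [quotient of powers; product of powers]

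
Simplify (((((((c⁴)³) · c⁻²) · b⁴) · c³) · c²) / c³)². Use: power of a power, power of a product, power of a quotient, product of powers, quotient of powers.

(((((((c⁴)³) · c⁻²) · b⁴) · c³) · c²) / c³)²
= (((((((c⁴)³) · c⁻²) · b⁴) · c³) · c²)²) / ((c³)²)    [power of a quotient]
= (((((((c⁴)³) · c⁻²) · b⁴) · c³)²) · ((c²)²)) / ((c³)²)    [power of a product]
= (((((((c⁴)³) · c⁻²) · b⁴)²) · ((c³)²)) · ((c²)²)) / ((c³)²)    [power of a product]
= (((((((c⁴)³) · c⁻²)²) · ((b⁴)²)) · ((c³)²)) · ((c²)²)) / ((c³)²)    [power of a product]
= (((((((c⁴)³)²) · ((c⁻²)²)) · ((b⁴)²)) · ((c³)²)) · ((c²)²)) / ((c³)²)    [power of a product]
= ((((((c⁴)⁶) · ((c⁻²)²)) · ((b⁴)²)) · ((c³)²)) · ((c²)²)) / ((c³)²)    [power of a power]
= ((((c²⁴ · ((c⁻²)²)) · ((b⁴)²)) · ((c³)²)) · ((c²)²)) / ((c³)²)    [power of a power]
= ((((c²⁴ · c⁻⁴) · ((b⁴)²)) · ((c³)²)) · ((c²)²)) / ((c³)²)    [power of a power]
= (((c²⁰ · ((b⁴)²)) · ((c³)²)) · ((c²)²)) / ((c³)²)    [product of powers]
= (((c²⁰ · b⁸) · ((c³)²)) · ((c²)²)) / ((c³)²)    [power of a power]
= (((c²⁰ · b⁸) · c⁶) · ((c²)²)) / ((c³)²)    [power of a power]
= (((c²⁰ · b⁸) · c⁶) · c⁴) / ((c³)²)    [power of a power]
= (((c²⁰ · b⁸) · c⁶) · c⁴) / c⁶    [power of a power]
= b⁸c²⁴    [quotient of powers; product of powers]

b⁸c²⁴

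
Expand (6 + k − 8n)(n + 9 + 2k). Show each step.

−66n + 54 + 21k − 15kn + 2k² − 8n²

(6 + k − 8n)(n + 9 + 2k)
= 6n + 54 + 12k + kn + 9k + 2k² − 8n² − 72n − 16kn    [distributive law]
= −66n + 54 + 21k − 15kn + 2k² − 8n²    [combine like terms]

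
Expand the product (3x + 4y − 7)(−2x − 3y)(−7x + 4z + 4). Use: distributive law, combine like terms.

42x^3 − 24x^2z − 122x^2 + 119x^2y − 68xyz − 215xy + 84xy^2 − 48y^2z − 48y^2 + 56xz + 56x + 84yz + 84y

(3x + 4y − 7)(−2x − 3y)(−7x + 4z + 4)
= (−6x^2 − 9xy − 8xy − 12y^2 + 14x + 21y)(−7x + 4z + 4)    [distributive law]
= (−6x^2 − 17xy − 12y^2 + 14x + 21y)(−7x + 4z + 4)    [combine like terms]
= 42x^3 − 24x^2z − 24x^2 + 119x^2y − 68xyz − 68xy + 84xy^2 − 48y^2z − 48y^2 − 98x^2 + 56xz + 56x − 147xy + 84yz + 84y    [distributive law]
= 42x^3 − 24x^2z − 122x^2 + 119x^2y − 68xyz − 215xy + 84xy^2 − 48y^2z − 48y^2 + 56xz + 56x + 84yz + 84y    [combine like terms]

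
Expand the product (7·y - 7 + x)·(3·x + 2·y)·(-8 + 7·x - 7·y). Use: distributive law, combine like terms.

(7·y - 7 + x)·(3·x + 2·y)·(-8 + 7·x - 7·y)
= (21·x·y + 14·y^2 - 21·x - 14·y + 3·x^2 + 2·x·y)·(-8 + 7·x - 7·y)    [distributive law]
= (23·x·y + 14·y^2 - 21·x - 14·y + 3·x^2)·(-8 + 7·x - 7·y)    [combine like terms]
= -184·x·y + 161·x^2·y - 161·x·y^2 - 112·y^2 + 98·x·y^2 - 98·y^3 + 168·x - 147·x^2 + 147·x·y + 112·y - 98·x·y + 98·y^2 - 24·x^2 + 21·x^3 - 21·x^2·y    [distributive law]
= -135·x·y + 140·x^2·y - 63·x·y^2 - 14·y^2 - 98·y^3 + 168·x - 171·x^2 + 112·y + 21·x^3    [combine like terms]

-135·x·y + 140·x^2·y - 63·x·y^2 - 14·y^2 - 98·y^3 + 168·x - 171·x^2 + 112·y + 21·x^3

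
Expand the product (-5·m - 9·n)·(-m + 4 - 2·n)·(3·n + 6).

15·m^2·n + 30·m^2 + 54·m·n - 120·m + 57·m·n^2 - 216·n + 54·n^3

(-5·m - 9·n)·(-m + 4 - 2·n)·(3·n + 6)
= (5·m^2 - 20·m + 10·m·n + 9·m·n - 36·n + 18·n^2)·(3·n + 6)    [distributive law]
= (5·m^2 - 20·m + 19·m·n - 36·n + 18·n^2)·(3·n + 6)    [combine like terms]
= 15·m^2·n + 30·m^2 - 60·m·n - 120·m + 57·m·n^2 + 114·m·n - 108·n^2 - 216·n + 54·n^3 + 108·n^2    [distributive law]
= 15·m^2·n + 30·m^2 + 54·m·n - 120·m + 57·m·n^2 - 216·n + 54·n^3    [combine like terms]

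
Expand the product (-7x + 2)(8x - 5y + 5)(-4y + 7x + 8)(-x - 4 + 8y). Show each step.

(-7x + 2)(8x - 5y + 5)(-4y + 7x + 8)(-x - 4 + 8y)
= (-56x² + 35xy - 35x + 16x - 10y + 10)(-4y + 7x + 8)(-x - 4 + 8y)    [distributive law]
= (-56x² + 35xy - 19x - 10y + 10)(-4y + 7x + 8)(-x - 4 + 8y)    [combine like terms]
= (224x²y - 392x³ - 448x² - 140xy² + 245x²y + 280xy + 76xy - 133x² - 152x + 40y² - 70xy - 80y - 40y + 70x + 80)(-x - 4 + 8y)    [distributive law]
= (469x²y - 392x³ - 581x² - 140xy² + 286xy - 82x + 40y² - 120y + 80)(-x - 4 + 8y)    [combine like terms]
= -469x³y - 1876x²y + 3752x²y² + 392x⁴ + 1568x³ - 3136x³y + 581x³ + 2324x² - 4648x²y + 140x²y² + 560xy² - 1120xy³ - 286x²y - 1144xy + 2288xy² + 82x² + 328x - 656xy - 40xy² - 160y² + 320y³ + 120xy + 480y - 960y² - 80x - 320 + 640y    [distributive law]
= -3605x³y - 6810x²y + 3892x²y² + 392x⁴ + 2149x³ + 2406x² + 2808xy² - 1120xy³ - 1680xy + 248x - 1120y² + 320y³ + 1120y - 320    [combine like terms]

-3605x³y - 6810x²y + 3892x²y² + 392x⁴ + 2149x³ + 2406x² + 2808xy² - 1120xy³ - 1680xy + 248x - 1120y² + 320y³ + 1120y - 320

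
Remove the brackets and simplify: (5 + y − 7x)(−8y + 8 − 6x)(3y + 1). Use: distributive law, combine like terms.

(5 + y − 7x)(−8y + 8 − 6x)(3y + 1)
= (−40y + 40 − 30x − 8y² + 8y − 6xy + 56xy − 56x + 42x²)(3y + 1)    [distributive law]
= (−32y + 40 − 86x − 8y² + 50xy + 42x²)(3y + 1)    [combine like terms]
= −96y² − 32y + 120y + 40 − 258xy − 86x − 24y³ − 8y² + 150xy² + 50xy + 126x²y + 42x²    [distributive law]
= −104y² + 88y + 40 − 208xy − 86x − 24y³ + 150xy² + 126x²y + 42x²    [combine like terms]

−104y² + 88y + 40 − 208xy − 86x − 24y³ + 150xy² + 126x²y + 42x²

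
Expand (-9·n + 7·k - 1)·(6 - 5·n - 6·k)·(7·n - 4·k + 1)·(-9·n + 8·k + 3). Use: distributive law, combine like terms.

(-9·n + 7·k - 1)·(6 - 5·n - 6·k)·(7·n - 4·k + 1)·(-9·n + 8·k + 3)
= (-54·n + 45·n^2 + 54·k·n + 42·k - 35·k·n - 42·k^2 - 6 + 5·n + 6·k)·(7·n - 4·k + 1)·(-9·n + 8·k + 3)    [distributive law]
= (-49·n + 45·n^2 + 19·k·n + 48·k - 42·k^2 - 6)·(7·n - 4·k + 1)·(-9·n + 8·k + 3)    [combine like terms]
= (-343·n^2 + 196·k·n - 49·n + 315·n^3 - 180·k·n^2 + 45·n^2 + 133·k·n^2 - 76·k^2·n + 19·k·n + 336·k·n - 192·k^2 + 48·k - 294·k^2·n + 168·k^3 - 42·k^2 - 42·n + 24·k - 6)·(-9·n + 8·k + 3)    [distributive law]
= (-298·n^2 + 551·k·n - 91·n + 315·n^3 - 47·k·n^2 - 370·k^2·n - 234·k^2 + 72·k + 168·k^3 - 6)·(-9·n + 8·k + 3)    [combine like terms]
= 2682·n^3 - 2384·k·n^2 - 894·n^2 - 4959·k·n^2 + 4408·k^2·n + 1653·k·n + 819·n^2 - 728·k·n - 273·n - 2835·n^4 + 2520·k·n^3 + 945·n^3 + 423·k·n^3 - 376·k^2·n^2 - 141·k·n^2 + 3330·k^2·n^2 - 2960·k^3·n - 1110·k^2·n + 2106·k^2·n - 1872·k^3 - 702·k^2 - 648·k·n + 576·k^2 + 216·k - 1512·k^3·n + 1344·k^4 + 504·k^3 + 54·n - 48·k - 18    [distributive law]
= 3627·n^3 - 7484·k·n^2 - 75·n^2 + 5404·k^2·n + 277·k·n - 219·n - 2835·n^4 + 2943·k·n^3 + 2954·k^2·n^2 - 4472·k^3·n - 1368·k^3 - 126·k^2 + 168·k + 1344·k^4 - 18    [combine like terms]

3627·n^3 - 7484·k·n^2 - 75·n^2 + 5404·k^2·n + 277·k·n - 219·n - 2835·n^4 + 2943·k·n^3 + 2954·k^2·n^2 - 4472·k^3·n - 1368·k^3 - 126·k^2 + 168·k + 1344·k^4 - 18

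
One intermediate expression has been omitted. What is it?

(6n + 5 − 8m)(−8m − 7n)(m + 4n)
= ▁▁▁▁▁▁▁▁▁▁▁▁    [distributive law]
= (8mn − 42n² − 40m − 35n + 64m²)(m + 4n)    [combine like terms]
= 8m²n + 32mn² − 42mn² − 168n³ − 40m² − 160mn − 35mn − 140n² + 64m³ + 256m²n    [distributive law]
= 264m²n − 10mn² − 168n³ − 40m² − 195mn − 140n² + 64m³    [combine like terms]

By distributive law:

(−48mn − 42n² − 40m − 35n + 64m² + 56mn)(m + 4n)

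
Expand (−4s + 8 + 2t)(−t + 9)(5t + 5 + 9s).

(−4s + 8 + 2t)(−t + 9)(5t + 5 + 9s)
= (4st − 36s − 8t + 72 − 2t² + 18t)(5t + 5 + 9s)    [distributive law]
= (4st − 36s + 10t + 72 − 2t²)(5t + 5 + 9s)    [combine like terms]
= 20st² + 20st + 36s²t − 180st − 180s − 324s² + 50t² + 50t + 90st + 360t + 360 + 648s − 10t³ − 10t² − 18st²    [distributive law]
= 2st² − 70st + 36s²t + 468s − 324s² + 40t² + 410t + 360 − 10t³    [combine like terms]

2st² − 70st + 36s²t + 468s − 324s² + 40t² + 410t + 360 − 10t³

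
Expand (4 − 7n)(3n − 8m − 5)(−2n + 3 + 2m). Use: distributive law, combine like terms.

(4 − 7n)(3n − 8m − 5)(−2n + 3 + 2m)
= (12n − 32m − 20 − 21n^2 + 56mn + 35n)(−2n + 3 + 2m)    [distributive law]
= (47n − 32m − 20 − 21n^2 + 56mn)(−2n + 3 + 2m)    [combine like terms]
= −94n^2 + 141n + 94mn + 64mn − 96m − 64m^2 + 40n − 60 − 40m + 42n^3 − 63n^2 − 42mn^2 − 112mn^2 + 168mn + 112m^2n    [distributive law]
= −157n^2 + 181n + 326mn − 136m − 64m^2 − 60 + 42n^3 − 154mn^2 + 112m^2n    [combine like terms]

−157n^2 + 181n + 326mn − 136m − 64m^2 − 60 + 42n^3 − 154mn^2 + 112m^2n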